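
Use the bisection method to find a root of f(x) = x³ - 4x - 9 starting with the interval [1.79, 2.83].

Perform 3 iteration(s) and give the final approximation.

f(x) = x³ - 4x - 9
Initial interval: [1.79, 2.83]

Iteration 1:
  c_1 = (1.790000 + 2.830000)/2 = 2.310000
  f(c_1) = f(2.310000) = -5.913609
  f(a) × f(c) ≥ 0, new interval: [2.310000, 2.830000]
Iteration 2:
  c_2 = (2.310000 + 2.830000)/2 = 2.570000
  f(c_2) = f(2.570000) = -2.305407
  f(a) × f(c) ≥ 0, new interval: [2.570000, 2.830000]
Iteration 3:
  c_3 = (2.570000 + 2.830000)/2 = 2.700000
  f(c_3) = f(2.700000) = -0.117000
  f(a) × f(c) ≥ 0, new interval: [2.700000, 2.830000]

After 3 iteration(s), the approximation is c_3 = 2.700000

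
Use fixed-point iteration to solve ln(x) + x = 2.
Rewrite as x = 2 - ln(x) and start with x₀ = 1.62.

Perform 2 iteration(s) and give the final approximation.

Equation: ln(x) + x = 2
Fixed-point form: x = 2 - ln(x)
x₀ = 1.62

x_1 = g(1.620000) = 1.517574
x_2 = g(1.517574) = 1.582887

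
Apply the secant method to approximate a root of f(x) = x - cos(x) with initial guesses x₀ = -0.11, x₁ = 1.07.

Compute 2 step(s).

f(x) = x - cos(x)
x₀ = -0.11, x₁ = 1.07

Secant formula: x_{n+1} = x_n - f(x_n)(x_n - x_{n-1})/(f(x_n) - f(x_{n-1}))

Iteration 1:
  f(-0.110000) = -1.103956
  f(1.070000) = 0.589876
  x_2 = 1.070000 - 0.589876×(1.070000 - (-0.110000))/(0.589876 - (-1.103956))
       = 0.659066
Iteration 2:
  f(1.070000) = 0.589876
  f(0.659066) = -0.131499
  x_3 = 0.659066 - (-0.131499)×(0.659066 - 1.070000)/(-0.131499 - 0.589876)
       = 0.733975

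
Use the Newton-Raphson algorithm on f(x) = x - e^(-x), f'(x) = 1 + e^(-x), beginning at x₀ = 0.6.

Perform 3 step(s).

f(x) = x - e^(-x)
f'(x) = 1 + e^(-x)
x₀ = 0.6

Newton-Raphson formula: x_{n+1} = x_n - f(x_n)/f'(x_n)

Iteration 1:
  f(0.600000) = 0.051188
  f'(0.600000) = 1.548812
  x_1 = 0.600000 - 0.051188/1.548812 = 0.566950
Iteration 2:
  f(0.566950) = -0.000303
  f'(0.566950) = 1.567253
  x_2 = 0.566950 - (-0.000303)/1.567253 = 0.567143
Iteration 3:
  f(0.567143) = 0.000000
  f'(0.567143) = 1.567143
  x_3 = 0.567143 - 0.000000/1.567143 = 0.567143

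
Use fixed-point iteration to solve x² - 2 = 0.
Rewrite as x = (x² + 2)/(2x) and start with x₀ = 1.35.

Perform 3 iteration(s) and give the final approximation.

Equation: x² - 2 = 0
Fixed-point form: x = (x² + 2)/(2x)
x₀ = 1.35

x_1 = g(1.350000) = 1.415741
x_2 = g(1.415741) = 1.414214
x_3 = g(1.414214) = 1.414214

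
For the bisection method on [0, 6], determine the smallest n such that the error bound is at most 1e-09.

We need (b-a)/2^n ≤ 1e-09
(6 - 0)/2^n ≤ 1e-09
6/2^n ≤ 1e-09
2^n ≥ 6000000000
n ≥ log₂(6000000000) = 32.48
n ≥ 33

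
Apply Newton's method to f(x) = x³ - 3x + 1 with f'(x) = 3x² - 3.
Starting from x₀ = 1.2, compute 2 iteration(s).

f(x) = x³ - 3x + 1
f'(x) = 3x² - 3
x₀ = 1.2

Newton-Raphson formula: x_{n+1} = x_n - f(x_n)/f'(x_n)

Iteration 1:
  f(1.200000) = -0.872000
  f'(1.200000) = 1.320000
  x_1 = 1.200000 - (-0.872000)/1.320000 = 1.860606
Iteration 2:
  f(1.860606) = 1.859330
  f'(1.860606) = 7.385565
  x_2 = 1.860606 - 1.859330/7.385565 = 1.608854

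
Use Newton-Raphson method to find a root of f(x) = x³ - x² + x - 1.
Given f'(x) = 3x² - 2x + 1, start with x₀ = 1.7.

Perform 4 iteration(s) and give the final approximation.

f(x) = x³ - x² + x - 1
f'(x) = 3x² - 2x + 1
x₀ = 1.7

Newton-Raphson formula: x_{n+1} = x_n - f(x_n)/f'(x_n)

Iteration 1:
  f(1.700000) = 2.723000
  f'(1.700000) = 6.270000
  x_1 = 1.700000 - 2.723000/6.270000 = 1.265710
Iteration 2:
  f(1.265710) = 0.691382
  f'(1.265710) = 3.274644
  x_2 = 1.265710 - 0.691382/3.274644 = 1.054578
Iteration 3:
  f(1.054578) = 0.115275
  f'(1.054578) = 2.227247
  x_3 = 1.054578 - 0.115275/2.227247 = 1.002821
Iteration 4:
  f(1.002821) = 0.005658
  f'(1.002821) = 2.011307
  x_4 = 1.002821 - 0.005658/2.011307 = 1.000008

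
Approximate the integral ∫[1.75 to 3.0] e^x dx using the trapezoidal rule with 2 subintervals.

f(x) = e^x
a = 1.75, b = 3.0, n = 2
h = (b - a)/n = 0.625000

Trapezoidal rule: (h/2)[f(x₀) + 2f(x₁) + 2f(x₂) + ... + f(xₙ)]

x_0 = 1.7500, f(x_0) = 5.754603, coefficient = 1
x_1 = 2.3750, f(x_1) = 10.751013, coefficient = 2
x_2 = 3.0000, f(x_2) = 20.085537, coefficient = 1

I ≈ (0.625000/2) × 47.342166 = 14.794427
Exact value: 14.330934
Error: 0.463493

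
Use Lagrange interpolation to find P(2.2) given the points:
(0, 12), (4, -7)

Lagrange interpolation formula:
P(x) = Σ yᵢ × Lᵢ(x)
where Lᵢ(x) = Π_{j≠i} (x - xⱼ)/(xᵢ - xⱼ)

L_0(2.2) = (2.2 - 4)/(0 - 4) = 0.450000
L_1(2.2) = (2.2 - 0)/(4 - 0) = 0.550000

P(2.2) = 12×L_0(2.2) + (-7)×L_1(2.2)
P(2.2) = 1.550000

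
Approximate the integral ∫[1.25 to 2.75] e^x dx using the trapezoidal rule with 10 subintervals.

f(x) = e^x
a = 1.25, b = 2.75, n = 10
h = (b - a)/n = 0.150000

Trapezoidal rule: (h/2)[f(x₀) + 2f(x₁) + 2f(x₂) + ... + f(xₙ)]

x_0 = 1.2500, f(x_0) = 3.490343, coefficient = 1
x_1 = 1.4000, f(x_1) = 4.055200, coefficient = 2
x_2 = 1.5500, f(x_2) = 4.711470, coefficient = 2
x_3 = 1.7000, f(x_3) = 5.473947, coefficient = 2
x_4 = 1.8500, f(x_4) = 6.359820, coefficient = 2
x_5 = 2.0000, f(x_5) = 7.389056, coefficient = 2
x_6 = 2.1500, f(x_6) = 8.584858, coefficient = 2
x_7 = 2.3000, f(x_7) = 9.974182, coefficient = 2
x_8 = 2.4500, f(x_8) = 11.588347, coefficient = 2
x_9 = 2.6000, f(x_9) = 13.463738, coefficient = 2
x_10 = 2.7500, f(x_10) = 15.642632, coefficient = 1

I ≈ (0.150000/2) × 162.334212 = 12.175066
Exact value: 12.152289
Error: 0.022777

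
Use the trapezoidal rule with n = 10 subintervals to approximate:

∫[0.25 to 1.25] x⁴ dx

f(x) = x⁴
a = 0.25, b = 1.25, n = 10
h = (b - a)/n = 0.100000

Trapezoidal rule: (h/2)[f(x₀) + 2f(x₁) + 2f(x₂) + ... + f(xₙ)]

x_0 = 0.2500, f(x_0) = 0.003906, coefficient = 1
x_1 = 0.3500, f(x_1) = 0.015006, coefficient = 2
x_2 = 0.4500, f(x_2) = 0.041006, coefficient = 2
x_3 = 0.5500, f(x_3) = 0.091506, coefficient = 2
x_4 = 0.6500, f(x_4) = 0.178506, coefficient = 2
x_5 = 0.7500, f(x_5) = 0.316406, coefficient = 2
x_6 = 0.8500, f(x_6) = 0.522006, coefficient = 2
x_7 = 0.9500, f(x_7) = 0.814506, coefficient = 2
x_8 = 1.0500, f(x_8) = 1.215506, coefficient = 2
x_9 = 1.1500, f(x_9) = 1.749006, coefficient = 2
x_10 = 1.2500, f(x_10) = 2.441406, coefficient = 1

I ≈ (0.100000/2) × 12.332225 = 0.616611
Exact value: 0.610156
Error: 0.006455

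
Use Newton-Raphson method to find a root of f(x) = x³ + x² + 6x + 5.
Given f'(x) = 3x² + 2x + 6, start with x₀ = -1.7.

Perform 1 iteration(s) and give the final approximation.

f(x) = x³ + x² + 6x + 5
f'(x) = 3x² + 2x + 6
x₀ = -1.7

Newton-Raphson formula: x_{n+1} = x_n - f(x_n)/f'(x_n)

Iteration 1:
  f(-1.700000) = -7.223000
  f'(-1.700000) = 11.270000
  x_1 = -1.700000 - (-7.223000)/11.270000 = -1.059095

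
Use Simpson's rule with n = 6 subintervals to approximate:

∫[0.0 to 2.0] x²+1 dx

f(x) = x²+1
a = 0.0, b = 2.0, n = 6
h = (b - a)/n = 0.333333

Simpson's rule: (h/3)[f(x₀) + 4f(x₁) + 2f(x₂) + ... + f(xₙ)]

x_0 = 0.0000, f(x_0) = 1.000000, coefficient = 1
x_1 = 0.3333, f(x_1) = 1.111111, coefficient = 4
x_2 = 0.6667, f(x_2) = 1.444444, coefficient = 2
x_3 = 1.0000, f(x_3) = 2.000000, coefficient = 4
x_4 = 1.3333, f(x_4) = 2.777778, coefficient = 2
x_5 = 1.6667, f(x_5) = 3.777778, coefficient = 4
x_6 = 2.0000, f(x_6) = 5.000000, coefficient = 1

I ≈ (0.333333/3) × 42.000000 = 4.666667
Exact value: 4.666667
Error: 0.000000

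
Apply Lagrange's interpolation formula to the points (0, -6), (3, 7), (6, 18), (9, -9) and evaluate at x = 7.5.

Lagrange interpolation formula:
P(x) = Σ yᵢ × Lᵢ(x)
where Lᵢ(x) = Π_{j≠i} (x - xⱼ)/(xᵢ - xⱼ)

L_0(7.5) = (7.5 - 3)/(0 - 3) × (7.5 - 6)/(0 - 6) × (7.5 - 9)/(0 - 9) = 0.062500
L_1(7.5) = (7.5 - 0)/(3 - 0) × (7.5 - 6)/(3 - 6) × (7.5 - 9)/(3 - 9) = -0.312500
L_2(7.5) = (7.5 - 0)/(6 - 0) × (7.5 - 3)/(6 - 3) × (7.5 - 9)/(6 - 9) = 0.937500
L_3(7.5) = (7.5 - 0)/(9 - 0) × (7.5 - 3)/(9 - 3) × (7.5 - 6)/(9 - 6) = 0.312500

P(7.5) = (-6)×L_0(7.5) + 7×L_1(7.5) + 18×L_2(7.5) + (-9)×L_3(7.5)
P(7.5) = 11.500000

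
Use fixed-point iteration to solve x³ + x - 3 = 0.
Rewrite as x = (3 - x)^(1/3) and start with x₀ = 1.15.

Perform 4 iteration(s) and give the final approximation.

Equation: x³ + x - 3 = 0
Fixed-point form: x = (3 - x)^(1/3)
x₀ = 1.15

x_1 = g(1.150000) = 1.227601
x_2 = g(1.227601) = 1.210191
x_3 = g(1.210191) = 1.214140
x_4 = g(1.214140) = 1.213247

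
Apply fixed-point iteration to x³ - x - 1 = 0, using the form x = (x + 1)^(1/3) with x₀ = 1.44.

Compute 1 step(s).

Equation: x³ - x - 1 = 0
Fixed-point form: x = (x + 1)^(1/3)
x₀ = 1.44

x_1 = g(1.440000) = 1.346263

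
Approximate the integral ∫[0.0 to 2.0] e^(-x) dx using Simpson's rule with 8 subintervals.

f(x) = e^(-x)
a = 0.0, b = 2.0, n = 8
h = (b - a)/n = 0.250000

Simpson's rule: (h/3)[f(x₀) + 4f(x₁) + 2f(x₂) + ... + f(xₙ)]

x_0 = 0.0000, f(x_0) = 1.000000, coefficient = 1
x_1 = 0.2500, f(x_1) = 0.778801, coefficient = 4
x_2 = 0.5000, f(x_2) = 0.606531, coefficient = 2
x_3 = 0.7500, f(x_3) = 0.472367, coefficient = 4
x_4 = 1.0000, f(x_4) = 0.367879, coefficient = 2
x_5 = 1.2500, f(x_5) = 0.286505, coefficient = 4
x_6 = 1.5000, f(x_6) = 0.223130, coefficient = 2
x_7 = 1.7500, f(x_7) = 0.173774, coefficient = 4
x_8 = 2.0000, f(x_8) = 0.135335, coefficient = 1

I ≈ (0.250000/3) × 10.376200 = 0.864683
Exact value: 0.864665
Error: 0.000019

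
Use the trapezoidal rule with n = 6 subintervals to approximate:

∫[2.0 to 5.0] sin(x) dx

f(x) = sin(x)
a = 2.0, b = 5.0, n = 6
h = (b - a)/n = 0.500000

Trapezoidal rule: (h/2)[f(x₀) + 2f(x₁) + 2f(x₂) + ... + f(xₙ)]

x_0 = 2.0000, f(x_0) = 0.909297, coefficient = 1
x_1 = 2.5000, f(x_1) = 0.598472, coefficient = 2
x_2 = 3.0000, f(x_2) = 0.141120, coefficient = 2
x_3 = 3.5000, f(x_3) = -0.350783, coefficient = 2
x_4 = 4.0000, f(x_4) = -0.756802, coefficient = 2
x_5 = 4.5000, f(x_5) = -0.977530, coefficient = 2
x_6 = 5.0000, f(x_6) = -0.958924, coefficient = 1

I ≈ (0.500000/2) × -2.740674 = -0.685169
Exact value: -0.699809
Error: 0.014640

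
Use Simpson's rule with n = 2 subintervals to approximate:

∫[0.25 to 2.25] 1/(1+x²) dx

f(x) = 1/(1+x²)
a = 0.25, b = 2.25, n = 2
h = (b - a)/n = 1.000000

Simpson's rule: (h/3)[f(x₀) + 4f(x₁) + 2f(x₂) + ... + f(xₙ)]

x_0 = 0.2500, f(x_0) = 0.941176, coefficient = 1
x_1 = 1.2500, f(x_1) = 0.390244, coefficient = 4
x_2 = 2.2500, f(x_2) = 0.164948, coefficient = 1

I ≈ (1.000000/3) × 2.667101 = 0.889034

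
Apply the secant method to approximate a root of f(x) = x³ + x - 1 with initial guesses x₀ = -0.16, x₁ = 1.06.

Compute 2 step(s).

f(x) = x³ + x - 1
x₀ = -0.16, x₁ = 1.06

Secant formula: x_{n+1} = x_n - f(x_n)(x_n - x_{n-1})/(f(x_n) - f(x_{n-1}))

Iteration 1:
  f(-0.160000) = -1.164096
  f(1.060000) = 1.251016
  x_2 = 1.060000 - 1.251016×(1.060000 - (-0.160000))/(1.251016 - (-1.164096))
       = 0.428046
Iteration 2:
  f(1.060000) = 1.251016
  f(0.428046) = -0.493526
  x_3 = 0.428046 - (-0.493526)×(0.428046 - 1.060000)/(-0.493526 - 1.251016)
       = 0.606824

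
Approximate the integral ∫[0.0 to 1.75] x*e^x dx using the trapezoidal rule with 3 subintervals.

f(x) = x*e^x
a = 0.0, b = 1.75, n = 3
h = (b - a)/n = 0.583333

Trapezoidal rule: (h/2)[f(x₀) + 2f(x₁) + 2f(x₂) + ... + f(xₙ)]

x_0 = 0.0000, f(x_0) = 0.000000, coefficient = 1
x_1 = 0.5833, f(x_1) = 1.045334, coefficient = 2
x_2 = 1.1667, f(x_2) = 3.746482, coefficient = 2
x_3 = 1.7500, f(x_3) = 10.070555, coefficient = 1

I ≈ (0.583333/2) × 19.654188 = 5.732472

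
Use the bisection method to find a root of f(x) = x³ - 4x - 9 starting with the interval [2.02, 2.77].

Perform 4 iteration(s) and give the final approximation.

f(x) = x³ - 4x - 9
Initial interval: [2.02, 2.77]

Iteration 1:
  c_1 = (2.020000 + 2.770000)/2 = 2.395000
  f(c_1) = f(2.395000) = -4.842220
  f(a) × f(c) ≥ 0, new interval: [2.395000, 2.770000]
Iteration 2:
  c_2 = (2.395000 + 2.770000)/2 = 2.582500
  f(c_2) = f(2.582500) = -2.106517
  f(a) × f(c) ≥ 0, new interval: [2.582500, 2.770000]
Iteration 3:
  c_3 = (2.582500 + 2.770000)/2 = 2.676250
  f(c_3) = f(2.676250) = -0.536857
  f(a) × f(c) ≥ 0, new interval: [2.676250, 2.770000]
Iteration 4:
  c_4 = (2.676250 + 2.770000)/2 = 2.723125
  f(c_4) = f(2.723125) = 0.300588
  f(a) × f(c) < 0, new interval: [2.676250, 2.723125]

After 4 iteration(s), the approximation is c_4 = 2.723125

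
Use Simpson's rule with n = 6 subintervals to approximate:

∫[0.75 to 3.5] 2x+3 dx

f(x) = 2x+3
a = 0.75, b = 3.5, n = 6
h = (b - a)/n = 0.458333

Simpson's rule: (h/3)[f(x₀) + 4f(x₁) + 2f(x₂) + ... + f(xₙ)]

x_0 = 0.7500, f(x_0) = 4.500000, coefficient = 1
x_1 = 1.2083, f(x_1) = 5.416667, coefficient = 4
x_2 = 1.6667, f(x_2) = 6.333333, coefficient = 2
x_3 = 2.1250, f(x_3) = 7.250000, coefficient = 4
x_4 = 2.5833, f(x_4) = 8.166667, coefficient = 2
x_5 = 3.0417, f(x_5) = 9.083333, coefficient = 4
x_6 = 3.5000, f(x_6) = 10.000000, coefficient = 1

I ≈ (0.458333/3) × 130.500000 = 19.937500
Exact value: 19.937500
Error: 0.000000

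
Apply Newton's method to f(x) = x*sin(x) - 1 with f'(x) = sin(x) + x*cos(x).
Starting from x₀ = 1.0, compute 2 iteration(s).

f(x) = x*sin(x) - 1
f'(x) = sin(x) + x*cos(x)
x₀ = 1.0

Newton-Raphson formula: x_{n+1} = x_n - f(x_n)/f'(x_n)

Iteration 1:
  f(1.000000) = -0.158529
  f'(1.000000) = 1.381773
  x_1 = 1.000000 - (-0.158529)/1.381773 = 1.114729
Iteration 2:
  f(1.114729) = 0.000794
  f'(1.114729) = 1.388741
  x_2 = 1.114729 - 0.000794/1.388741 = 1.114157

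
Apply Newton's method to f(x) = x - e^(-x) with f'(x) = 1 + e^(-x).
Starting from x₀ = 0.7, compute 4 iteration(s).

f(x) = x - e^(-x)
f'(x) = 1 + e^(-x)
x₀ = 0.7

Newton-Raphson formula: x_{n+1} = x_n - f(x_n)/f'(x_n)

Iteration 1:
  f(0.700000) = 0.203415
  f'(0.700000) = 1.496585
  x_1 = 0.700000 - 0.203415/1.496585 = 0.564081
Iteration 2:
  f(0.564081) = -0.004802
  f'(0.564081) = 1.568883
  x_2 = 0.564081 - (-0.004802)/1.568883 = 0.567142
Iteration 3:
  f(0.567142) = -0.000003
  f'(0.567142) = 1.567144
  x_3 = 0.567142 - (-0.000003)/1.567144 = 0.567143
Iteration 4:
  f(0.567143) = 0.000000
  f'(0.567143) = 1.567143
  x_4 = 0.567143 - 0.000000/1.567143 = 0.567143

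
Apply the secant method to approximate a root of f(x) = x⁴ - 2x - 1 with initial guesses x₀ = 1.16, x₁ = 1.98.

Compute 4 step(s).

f(x) = x⁴ - 2x - 1
x₀ = 1.16, x₁ = 1.98

Secant formula: x_{n+1} = x_n - f(x_n)(x_n - x_{n-1})/(f(x_n) - f(x_{n-1}))

Iteration 1:
  f(1.160000) = -1.509361
  f(1.980000) = 10.409536
  x_2 = 1.980000 - 10.409536×(1.980000 - 1.160000)/(10.409536 - (-1.509361))
       = 1.263841
Iteration 2:
  f(1.980000) = 10.409536
  f(1.263841) = -0.976331
  x_3 = 1.263841 - (-0.976331)×(1.263841 - 1.980000)/(-0.976331 - 10.409536)
       = 1.325252
Iteration 3:
  f(1.263841) = -0.976331
  f(1.325252) = -0.565942
  x_4 = 1.325252 - (-0.565942)×(1.325252 - 1.263841)/(-0.565942 - (-0.976331))
       = 1.409939
Iteration 4:
  f(1.325252) = -0.565942
  f(1.409939) = 0.131976
  x_5 = 1.409939 - 0.131976×(1.409939 - 1.325252)/(0.131976 - (-0.565942))
       = 1.393924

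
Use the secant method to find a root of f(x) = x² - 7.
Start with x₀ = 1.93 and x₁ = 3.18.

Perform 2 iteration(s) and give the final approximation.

f(x) = x² - 7
x₀ = 1.93, x₁ = 3.18

Secant formula: x_{n+1} = x_n - f(x_n)(x_n - x_{n-1})/(f(x_n) - f(x_{n-1}))

Iteration 1:
  f(1.930000) = -3.275100
  f(3.180000) = 3.112400
  x_2 = 3.180000 - 3.112400×(3.180000 - 1.930000)/(3.112400 - (-3.275100))
       = 2.570920
Iteration 2:
  f(3.180000) = 3.112400
  f(2.570920) = -0.390372
  x_3 = 2.570920 - (-0.390372)×(2.570920 - 3.180000)/(-0.390372 - 3.112400)
       = 2.638800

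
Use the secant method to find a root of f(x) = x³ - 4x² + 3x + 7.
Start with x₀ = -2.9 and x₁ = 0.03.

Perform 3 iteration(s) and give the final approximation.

f(x) = x³ - 4x² + 3x + 7
x₀ = -2.9, x₁ = 0.03

Secant formula: x_{n+1} = x_n - f(x_n)(x_n - x_{n-1})/(f(x_n) - f(x_{n-1}))

Iteration 1:
  f(-2.900000) = -59.729000
  f(0.030000) = 7.086427
  x_2 = 0.030000 - 7.086427×(0.030000 - (-2.900000))/(7.086427 - (-59.729000))
       = -0.280755
Iteration 2:
  f(0.030000) = 7.086427
  f(-0.280755) = 5.820311
  x_3 = -0.280755 - 5.820311×(-0.280755 - 0.030000)/(5.820311 - 7.086427)
       = -1.709290
Iteration 3:
  f(-0.280755) = 5.820311
  f(-1.709290) = -14.808553
  x_4 = -1.709290 - (-14.808553)×(-1.709290 - (-0.280755))/(-14.808553 - 5.820311)
       = -0.683808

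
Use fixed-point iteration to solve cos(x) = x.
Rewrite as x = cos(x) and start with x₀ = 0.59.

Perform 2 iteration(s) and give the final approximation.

Equation: cos(x) = x
Fixed-point form: x = cos(x)
x₀ = 0.59

x_1 = g(0.590000) = 0.830941
x_2 = g(0.830941) = 0.674181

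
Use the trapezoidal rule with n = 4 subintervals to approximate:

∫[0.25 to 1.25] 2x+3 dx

f(x) = 2x+3
a = 0.25, b = 1.25, n = 4
h = (b - a)/n = 0.250000

Trapezoidal rule: (h/2)[f(x₀) + 2f(x₁) + 2f(x₂) + ... + f(xₙ)]

x_0 = 0.2500, f(x_0) = 3.500000, coefficient = 1
x_1 = 0.5000, f(x_1) = 4.000000, coefficient = 2
x_2 = 0.7500, f(x_2) = 4.500000, coefficient = 2
x_3 = 1.0000, f(x_3) = 5.000000, coefficient = 2
x_4 = 1.2500, f(x_4) = 5.500000, coefficient = 1

I ≈ (0.250000/2) × 36.000000 = 4.500000
Exact value: 4.500000
Error: 0.000000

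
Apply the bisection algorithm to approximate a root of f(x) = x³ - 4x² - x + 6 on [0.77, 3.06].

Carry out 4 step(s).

f(x) = x³ - 4x² - x + 6
Initial interval: [0.77, 3.06]

Iteration 1:
  c_1 = (0.770000 + 3.060000)/2 = 1.915000
  f(c_1) = f(1.915000) = -3.561164
  f(a) × f(c) < 0, new interval: [0.770000, 1.915000]
Iteration 2:
  c_2 = (0.770000 + 1.915000)/2 = 1.342500
  f(c_2) = f(1.342500) = -0.132129
  f(a) × f(c) < 0, new interval: [0.770000, 1.342500]
Iteration 3:
  c_3 = (0.770000 + 1.342500)/2 = 1.056250
  f(c_3) = f(1.056250) = 1.659514
  f(a) × f(c) ≥ 0, new interval: [1.056250, 1.342500]
Iteration 4:
  c_4 = (1.056250 + 1.342500)/2 = 1.199375
  f(c_4) = f(1.199375) = 0.771925
  f(a) × f(c) ≥ 0, new interval: [1.199375, 1.342500]

After 4 iteration(s), the approximation is c_4 = 1.199375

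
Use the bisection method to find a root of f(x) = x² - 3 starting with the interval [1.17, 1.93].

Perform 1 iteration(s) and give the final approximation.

f(x) = x² - 3
Initial interval: [1.17, 1.93]

Iteration 1:
  c_1 = (1.170000 + 1.930000)/2 = 1.550000
  f(c_1) = f(1.550000) = -0.597500
  f(a) × f(c) ≥ 0, new interval: [1.550000, 1.930000]

After 1 iteration(s), the approximation is c_1 = 1.550000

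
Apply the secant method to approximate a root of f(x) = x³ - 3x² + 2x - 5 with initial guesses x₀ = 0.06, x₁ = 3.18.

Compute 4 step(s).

f(x) = x³ - 3x² + 2x - 5
x₀ = 0.06, x₁ = 3.18

Secant formula: x_{n+1} = x_n - f(x_n)(x_n - x_{n-1})/(f(x_n) - f(x_{n-1}))

Iteration 1:
  f(0.060000) = -4.890584
  f(3.180000) = 3.180232
  x_2 = 3.180000 - 3.180232×(3.180000 - 0.060000)/(3.180232 - (-4.890584))
       = 1.950592
Iteration 2:
  f(3.180000) = 3.180232
  f(1.950592) = -5.091613
  x_3 = 1.950592 - (-5.091613)×(1.950592 - 3.180000)/(-5.091613 - 3.180232)
       = 2.707336
Iteration 3:
  f(1.950592) = -5.091613
  f(2.707336) = -1.730457
  x_4 = 2.707336 - (-1.730457)×(2.707336 - 1.950592)/(-1.730457 - (-5.091613))
       = 3.096938
Iteration 4:
  f(2.707336) = -1.730457
  f(3.096938) = 2.123611
  x_5 = 3.096938 - 2.123611×(3.096938 - 2.707336)/(2.123611 - (-1.730457))
       = 2.882265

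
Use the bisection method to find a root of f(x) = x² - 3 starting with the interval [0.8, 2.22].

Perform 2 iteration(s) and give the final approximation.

f(x) = x² - 3
Initial interval: [0.8, 2.22]

Iteration 1:
  c_1 = (0.800000 + 2.220000)/2 = 1.510000
  f(c_1) = f(1.510000) = -0.719900
  f(a) × f(c) ≥ 0, new interval: [1.510000, 2.220000]
Iteration 2:
  c_2 = (1.510000 + 2.220000)/2 = 1.865000
  f(c_2) = f(1.865000) = 0.478225
  f(a) × f(c) < 0, new interval: [1.510000, 1.865000]

After 2 iteration(s), the approximation is c_2 = 1.865000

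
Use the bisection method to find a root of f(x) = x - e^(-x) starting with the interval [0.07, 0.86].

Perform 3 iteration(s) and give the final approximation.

f(x) = x - e^(-x)
Initial interval: [0.07, 0.86]

Iteration 1:
  c_1 = (0.070000 + 0.860000)/2 = 0.465000
  f(c_1) = f(0.465000) = -0.163135
  f(a) × f(c) ≥ 0, new interval: [0.465000, 0.860000]
Iteration 2:
  c_2 = (0.465000 + 0.860000)/2 = 0.662500
  f(c_2) = f(0.662500) = 0.146939
  f(a) × f(c) < 0, new interval: [0.465000, 0.662500]
Iteration 3:
  c_3 = (0.465000 + 0.662500)/2 = 0.563750
  f(c_3) = f(0.563750) = -0.005321
  f(a) × f(c) ≥ 0, new interval: [0.563750, 0.662500]

After 3 iteration(s), the approximation is c_3 = 0.563750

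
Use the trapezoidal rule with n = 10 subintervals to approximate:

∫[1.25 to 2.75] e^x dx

f(x) = e^x
a = 1.25, b = 2.75, n = 10
h = (b - a)/n = 0.150000

Trapezoidal rule: (h/2)[f(x₀) + 2f(x₁) + 2f(x₂) + ... + f(xₙ)]

x_0 = 1.2500, f(x_0) = 3.490343, coefficient = 1
x_1 = 1.4000, f(x_1) = 4.055200, coefficient = 2
x_2 = 1.5500, f(x_2) = 4.711470, coefficient = 2
x_3 = 1.7000, f(x_3) = 5.473947, coefficient = 2
x_4 = 1.8500, f(x_4) = 6.359820, coefficient = 2
x_5 = 2.0000, f(x_5) = 7.389056, coefficient = 2
x_6 = 2.1500, f(x_6) = 8.584858, coefficient = 2
x_7 = 2.3000, f(x_7) = 9.974182, coefficient = 2
x_8 = 2.4500, f(x_8) = 11.588347, coefficient = 2
x_9 = 2.6000, f(x_9) = 13.463738, coefficient = 2
x_10 = 2.7500, f(x_10) = 15.642632, coefficient = 1

I ≈ (0.150000/2) × 162.334212 = 12.175066
Exact value: 12.152289
Error: 0.022777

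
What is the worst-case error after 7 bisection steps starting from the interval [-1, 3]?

Bisection error bound: |error| ≤ (b-a)/2^n
|error| ≤ (3 - (-1))/2^7 = 4/2^7
|error| ≤ 0.0312500000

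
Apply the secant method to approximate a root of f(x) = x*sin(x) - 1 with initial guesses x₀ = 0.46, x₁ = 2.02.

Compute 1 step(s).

f(x) = x*sin(x) - 1
x₀ = 0.46, x₁ = 2.02

Secant formula: x_{n+1} = x_n - f(x_n)(x_n - x_{n-1})/(f(x_n) - f(x_{n-1}))

Iteration 1:
  f(0.460000) = -0.795784
  f(2.020000) = 0.819602
  x_2 = 2.020000 - 0.819602×(2.020000 - 0.460000)/(0.819602 - (-0.795784))
       = 1.228499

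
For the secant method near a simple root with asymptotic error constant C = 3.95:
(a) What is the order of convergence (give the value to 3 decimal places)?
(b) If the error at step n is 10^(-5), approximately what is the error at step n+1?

(a) Secant method has superlinear convergence with order φ = (1+√5)/2 ≈ 1.618.
    This means |e_{n+1}| ≈ C|e_n|^1.618.

(b) With |e_n| = 10^(-5) and C = 3.95:
    |e_{n+1}| ≈ 3.95 × (10^(-5))^1.618 = 3.95 × 10^(-8.09)

(a) ≈ 1.618 (golden ratio); (b) |e_{n+1}| ≈ 3.209e-08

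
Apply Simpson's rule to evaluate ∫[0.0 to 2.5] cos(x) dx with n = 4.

f(x) = cos(x)
a = 0.0, b = 2.5, n = 4
h = (b - a)/n = 0.625000

Simpson's rule: (h/3)[f(x₀) + 4f(x₁) + 2f(x₂) + ... + f(xₙ)]

x_0 = 0.0000, f(x_0) = 1.000000, coefficient = 1
x_1 = 0.6250, f(x_1) = 0.810963, coefficient = 4
x_2 = 1.2500, f(x_2) = 0.315322, coefficient = 2
x_3 = 1.8750, f(x_3) = -0.299534, coefficient = 4
x_4 = 2.5000, f(x_4) = -0.801144, coefficient = 1

I ≈ (0.625000/3) × 2.875220 = 0.599004
Exact value: 0.598472
Error: 0.000532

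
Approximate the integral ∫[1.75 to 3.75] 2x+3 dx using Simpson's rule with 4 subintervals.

f(x) = 2x+3
a = 1.75, b = 3.75, n = 4
h = (b - a)/n = 0.500000

Simpson's rule: (h/3)[f(x₀) + 4f(x₁) + 2f(x₂) + ... + f(xₙ)]

x_0 = 1.7500, f(x_0) = 6.500000, coefficient = 1
x_1 = 2.2500, f(x_1) = 7.500000, coefficient = 4
x_2 = 2.7500, f(x_2) = 8.500000, coefficient = 2
x_3 = 3.2500, f(x_3) = 9.500000, coefficient = 4
x_4 = 3.7500, f(x_4) = 10.500000, coefficient = 1

I ≈ (0.500000/3) × 102.000000 = 17.000000
Exact value: 17.000000
Error: 0.000000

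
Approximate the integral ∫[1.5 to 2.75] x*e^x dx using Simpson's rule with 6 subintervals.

f(x) = x*e^x
a = 1.5, b = 2.75, n = 6
h = (b - a)/n = 0.208333

Simpson's rule: (h/3)[f(x₀) + 4f(x₁) + 2f(x₂) + ... + f(xₙ)]

x_0 = 1.5000, f(x_0) = 6.722534, coefficient = 1
x_1 = 1.7083, f(x_1) = 9.429580, coefficient = 4
x_2 = 1.9167, f(x_2) = 13.029998, coefficient = 2
x_3 = 2.1250, f(x_3) = 17.792407, coefficient = 4
x_4 = 2.3333, f(x_4) = 24.061937, coefficient = 2
x_5 = 2.5417, f(x_5) = 32.281254, coefficient = 4
x_6 = 2.7500, f(x_6) = 43.017238, coefficient = 1

I ≈ (0.208333/3) × 361.936607 = 25.134487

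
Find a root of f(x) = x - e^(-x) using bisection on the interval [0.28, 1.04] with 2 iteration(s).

f(x) = x - e^(-x)
Initial interval: [0.28, 1.04]

Iteration 1:
  c_1 = (0.280000 + 1.040000)/2 = 0.660000
  f(c_1) = f(0.660000) = 0.143149
  f(a) × f(c) < 0, new interval: [0.280000, 0.660000]
Iteration 2:
  c_2 = (0.280000 + 0.660000)/2 = 0.470000
  f(c_2) = f(0.470000) = -0.155002
  f(a) × f(c) ≥ 0, new interval: [0.470000, 0.660000]

After 2 iteration(s), the approximation is c_2 = 0.470000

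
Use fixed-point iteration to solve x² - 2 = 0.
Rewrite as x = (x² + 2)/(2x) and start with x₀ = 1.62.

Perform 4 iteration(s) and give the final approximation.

Equation: x² - 2 = 0
Fixed-point form: x = (x² + 2)/(2x)
x₀ = 1.62

x_1 = g(1.620000) = 1.427284
x_2 = g(1.427284) = 1.414273
x_3 = g(1.414273) = 1.414214
x_4 = g(1.414214) = 1.414214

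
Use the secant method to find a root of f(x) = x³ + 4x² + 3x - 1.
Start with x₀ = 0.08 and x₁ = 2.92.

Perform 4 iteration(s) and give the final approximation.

f(x) = x³ + 4x² + 3x - 1
x₀ = 0.08, x₁ = 2.92

Secant formula: x_{n+1} = x_n - f(x_n)(x_n - x_{n-1})/(f(x_n) - f(x_{n-1}))

Iteration 1:
  f(0.080000) = -0.733888
  f(2.920000) = 66.762688
  x_2 = 2.920000 - 66.762688×(2.920000 - 0.080000)/(66.762688 - (-0.733888))
       = 0.110879
Iteration 2:
  f(2.920000) = 66.762688
  f(0.110879) = -0.616822
  x_3 = 0.110879 - (-0.616822)×(0.110879 - 2.920000)/(-0.616822 - 66.762688)
       = 0.136595
Iteration 3:
  f(0.110879) = -0.616822
  f(0.136595) = -0.513033
  x_4 = 0.136595 - (-0.513033)×(0.136595 - 0.110879)/(-0.513033 - (-0.616822))
       = 0.263710
Iteration 4:
  f(0.136595) = -0.513033
  f(0.263710) = 0.087638
  x_5 = 0.263710 - 0.087638×(0.263710 - 0.136595)/(0.087638 - (-0.513033))
       = 0.245163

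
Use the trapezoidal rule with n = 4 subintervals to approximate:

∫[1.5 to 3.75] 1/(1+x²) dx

f(x) = 1/(1+x²)
a = 1.5, b = 3.75, n = 4
h = (b - a)/n = 0.562500

Trapezoidal rule: (h/2)[f(x₀) + 2f(x₁) + 2f(x₂) + ... + f(xₙ)]

x_0 = 1.5000, f(x_0) = 0.307692, coefficient = 1
x_1 = 2.0625, f(x_1) = 0.190335, coefficient = 2
x_2 = 2.6250, f(x_2) = 0.126733, coefficient = 2
x_3 = 3.1875, f(x_3) = 0.089604, coefficient = 2
x_4 = 3.7500, f(x_4) = 0.066390, coefficient = 1

I ≈ (0.562500/2) × 1.187426 = 0.333964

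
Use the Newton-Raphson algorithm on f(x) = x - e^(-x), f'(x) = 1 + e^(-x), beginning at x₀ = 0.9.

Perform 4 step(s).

f(x) = x - e^(-x)
f'(x) = 1 + e^(-x)
x₀ = 0.9

Newton-Raphson formula: x_{n+1} = x_n - f(x_n)/f'(x_n)

Iteration 1:
  f(0.900000) = 0.493430
  f'(0.900000) = 1.406570
  x_1 = 0.900000 - 0.493430/1.406570 = 0.549196
Iteration 2:
  f(0.549196) = -0.028218
  f'(0.549196) = 1.577414
  x_2 = 0.549196 - (-0.028218)/1.577414 = 0.567085
Iteration 3:
  f(0.567085) = -0.000092
  f'(0.567085) = 1.567177
  x_3 = 0.567085 - (-0.000092)/1.567177 = 0.567143
Iteration 4:
  f(0.567143) = 0.000000
  f'(0.567143) = 1.567143
  x_4 = 0.567143 - 0.000000/1.567143 = 0.567143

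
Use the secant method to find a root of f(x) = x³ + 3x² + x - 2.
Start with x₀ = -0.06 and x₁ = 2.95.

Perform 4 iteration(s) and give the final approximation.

f(x) = x³ + 3x² + x - 2
x₀ = -0.06, x₁ = 2.95

Secant formula: x_{n+1} = x_n - f(x_n)(x_n - x_{n-1})/(f(x_n) - f(x_{n-1}))

Iteration 1:
  f(-0.060000) = -2.049416
  f(2.950000) = 52.729875
  x_2 = 2.950000 - 52.729875×(2.950000 - (-0.060000))/(52.729875 - (-2.049416))
       = 0.052611
Iteration 2:
  f(2.950000) = 52.729875
  f(0.052611) = -1.938940
  x_3 = 0.052611 - (-1.938940)×(0.052611 - 2.950000)/(-1.938940 - 52.729875)
       = 0.155373
Iteration 3:
  f(0.052611) = -1.938940
  f(0.155373) = -1.768455
  x_4 = 0.155373 - (-1.768455)×(0.155373 - 0.052611)/(-1.768455 - (-1.938940))
       = 1.221328
Iteration 4:
  f(0.155373) = -1.768455
  f(1.221328) = 5.518033
  x_5 = 1.221328 - 5.518033×(1.221328 - 0.155373)/(5.518033 - (-1.768455))
       = 0.414083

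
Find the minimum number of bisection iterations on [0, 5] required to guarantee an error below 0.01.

We need (b-a)/2^n ≤ 0.01
(5 - 0)/2^n ≤ 0.01
5/2^n ≤ 0.01
2^n ≥ 500
n ≥ log₂(500) = 8.97
n ≥ 9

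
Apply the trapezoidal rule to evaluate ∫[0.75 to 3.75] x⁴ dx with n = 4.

f(x) = x⁴
a = 0.75, b = 3.75, n = 4
h = (b - a)/n = 0.750000

Trapezoidal rule: (h/2)[f(x₀) + 2f(x₁) + 2f(x₂) + ... + f(xₙ)]

x_0 = 0.7500, f(x_0) = 0.316406, coefficient = 1
x_1 = 1.5000, f(x_1) = 5.062500, coefficient = 2
x_2 = 2.2500, f(x_2) = 25.628906, coefficient = 2
x_3 = 3.0000, f(x_3) = 81.000000, coefficient = 2
x_4 = 3.7500, f(x_4) = 197.753906, coefficient = 1

I ≈ (0.750000/2) × 421.453125 = 158.044922
Exact value: 148.267969
Error: 9.776953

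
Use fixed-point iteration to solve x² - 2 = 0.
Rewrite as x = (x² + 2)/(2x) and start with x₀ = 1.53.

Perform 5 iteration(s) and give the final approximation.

Equation: x² - 2 = 0
Fixed-point form: x = (x² + 2)/(2x)
x₀ = 1.53

x_1 = g(1.530000) = 1.418595
x_2 = g(1.418595) = 1.414220
x_3 = g(1.414220) = 1.414214
x_4 = g(1.414214) = 1.414214
x_5 = g(1.414214) = 1.414214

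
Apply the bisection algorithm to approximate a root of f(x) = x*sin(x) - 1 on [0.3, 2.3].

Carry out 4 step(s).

f(x) = x*sin(x) - 1
Initial interval: [0.3, 2.3]

Iteration 1:
  c_1 = (0.300000 + 2.300000)/2 = 1.300000
  f(c_1) = f(1.300000) = 0.252626
  f(a) × f(c) < 0, new interval: [0.300000, 1.300000]
Iteration 2:
  c_2 = (0.300000 + 1.300000)/2 = 0.800000
  f(c_2) = f(0.800000) = -0.426115
  f(a) × f(c) ≥ 0, new interval: [0.800000, 1.300000]
Iteration 3:
  c_3 = (0.800000 + 1.300000)/2 = 1.050000
  f(c_3) = f(1.050000) = -0.089206
  f(a) × f(c) ≥ 0, new interval: [1.050000, 1.300000]
Iteration 4:
  c_4 = (1.050000 + 1.300000)/2 = 1.175000
  f(c_4) = f(1.175000) = 0.084161
  f(a) × f(c) < 0, new interval: [1.050000, 1.175000]

After 4 iteration(s), the approximation is c_4 = 1.175000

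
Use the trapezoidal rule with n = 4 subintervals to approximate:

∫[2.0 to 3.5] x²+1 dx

f(x) = x²+1
a = 2.0, b = 3.5, n = 4
h = (b - a)/n = 0.375000

Trapezoidal rule: (h/2)[f(x₀) + 2f(x₁) + 2f(x₂) + ... + f(xₙ)]

x_0 = 2.0000, f(x_0) = 5.000000, coefficient = 1
x_1 = 2.3750, f(x_1) = 6.640625, coefficient = 2
x_2 = 2.7500, f(x_2) = 8.562500, coefficient = 2
x_3 = 3.1250, f(x_3) = 10.765625, coefficient = 2
x_4 = 3.5000, f(x_4) = 13.250000, coefficient = 1

I ≈ (0.375000/2) × 70.187500 = 13.160156
Exact value: 13.125000
Error: 0.035156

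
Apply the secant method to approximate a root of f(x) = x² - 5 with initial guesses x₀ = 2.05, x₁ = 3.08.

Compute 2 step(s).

f(x) = x² - 5
x₀ = 2.05, x₁ = 3.08

Secant formula: x_{n+1} = x_n - f(x_n)(x_n - x_{n-1})/(f(x_n) - f(x_{n-1}))

Iteration 1:
  f(2.050000) = -0.797500
  f(3.080000) = 4.486400
  x_2 = 3.080000 - 4.486400×(3.080000 - 2.050000)/(4.486400 - (-0.797500))
       = 2.205458
Iteration 2:
  f(3.080000) = 4.486400
  f(2.205458) = -0.135955
  x_3 = 2.205458 - (-0.135955)×(2.205458 - 3.080000)/(-0.135955 - 4.486400)
       = 2.231180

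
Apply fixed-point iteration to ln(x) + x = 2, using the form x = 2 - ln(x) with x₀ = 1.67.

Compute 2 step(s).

Equation: ln(x) + x = 2
Fixed-point form: x = 2 - ln(x)
x₀ = 1.67

x_1 = g(1.670000) = 1.487176
x_2 = g(1.487176) = 1.603121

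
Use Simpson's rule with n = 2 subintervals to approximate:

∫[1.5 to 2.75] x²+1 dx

f(x) = x²+1
a = 1.5, b = 2.75, n = 2
h = (b - a)/n = 0.625000

Simpson's rule: (h/3)[f(x₀) + 4f(x₁) + 2f(x₂) + ... + f(xₙ)]

x_0 = 1.5000, f(x_0) = 3.250000, coefficient = 1
x_1 = 2.1250, f(x_1) = 5.515625, coefficient = 4
x_2 = 2.7500, f(x_2) = 8.562500, coefficient = 1

I ≈ (0.625000/3) × 33.875000 = 7.057292
Exact value: 7.057292
Error: 0.000000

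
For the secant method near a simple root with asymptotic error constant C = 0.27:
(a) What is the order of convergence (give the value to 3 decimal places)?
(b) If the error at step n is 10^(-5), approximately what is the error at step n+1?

(a) Secant method has superlinear convergence with order φ = (1+√5)/2 ≈ 1.618.
    This means |e_{n+1}| ≈ C|e_n|^1.618.

(b) With |e_n| = 10^(-5) and C = 0.27:
    |e_{n+1}| ≈ 0.27 × (10^(-5))^1.618 = 0.27 × 10^(-8.09)

(a) ≈ 1.618 (golden ratio); (b) |e_{n+1}| ≈ 2.194e-09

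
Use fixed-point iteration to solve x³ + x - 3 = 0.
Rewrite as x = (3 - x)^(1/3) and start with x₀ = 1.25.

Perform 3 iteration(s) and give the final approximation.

Equation: x³ + x - 3 = 0
Fixed-point form: x = (3 - x)^(1/3)
x₀ = 1.25

x_1 = g(1.250000) = 1.205071
x_2 = g(1.205071) = 1.215297
x_3 = g(1.215297) = 1.212985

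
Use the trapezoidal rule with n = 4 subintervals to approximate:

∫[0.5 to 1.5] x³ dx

f(x) = x³
a = 0.5, b = 1.5, n = 4
h = (b - a)/n = 0.250000

Trapezoidal rule: (h/2)[f(x₀) + 2f(x₁) + 2f(x₂) + ... + f(xₙ)]

x_0 = 0.5000, f(x_0) = 0.125000, coefficient = 1
x_1 = 0.7500, f(x_1) = 0.421875, coefficient = 2
x_2 = 1.0000, f(x_2) = 1.000000, coefficient = 2
x_3 = 1.2500, f(x_3) = 1.953125, coefficient = 2
x_4 = 1.5000, f(x_4) = 3.375000, coefficient = 1

I ≈ (0.250000/2) × 10.250000 = 1.281250
Exact value: 1.250000
Error: 0.031250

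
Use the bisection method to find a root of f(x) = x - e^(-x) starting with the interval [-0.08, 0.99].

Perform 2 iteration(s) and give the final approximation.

f(x) = x - e^(-x)
Initial interval: [-0.08, 0.99]

Iteration 1:
  c_1 = (-0.080000 + 0.990000)/2 = 0.455000
  f(c_1) = f(0.455000) = -0.179448
  f(a) × f(c) ≥ 0, new interval: [0.455000, 0.990000]
Iteration 2:
  c_2 = (0.455000 + 0.990000)/2 = 0.722500
  f(c_2) = f(0.722500) = 0.236963
  f(a) × f(c) < 0, new interval: [0.455000, 0.722500]

After 2 iteration(s), the approximation is c_2 = 0.722500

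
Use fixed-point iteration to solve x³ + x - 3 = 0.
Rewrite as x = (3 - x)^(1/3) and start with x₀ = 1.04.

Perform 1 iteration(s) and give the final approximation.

Equation: x³ + x - 3 = 0
Fixed-point form: x = (3 - x)^(1/3)
x₀ = 1.04

x_1 = g(1.040000) = 1.251465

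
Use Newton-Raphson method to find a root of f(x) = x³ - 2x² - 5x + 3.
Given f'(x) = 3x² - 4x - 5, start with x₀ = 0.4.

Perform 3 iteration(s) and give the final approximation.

f(x) = x³ - 2x² - 5x + 3
f'(x) = 3x² - 4x - 5
x₀ = 0.4

Newton-Raphson formula: x_{n+1} = x_n - f(x_n)/f'(x_n)

Iteration 1:
  f(0.400000) = 0.744000
  f'(0.400000) = -6.120000
  x_1 = 0.400000 - 0.744000/(-6.120000) = 0.521569
Iteration 2:
  f(0.521569) = -0.010026
  f'(0.521569) = -6.270173
  x_2 = 0.521569 - (-0.010026)/(-6.270173) = 0.519970
Iteration 3:
  f(0.519970) = -0.000001
  f'(0.519970) = -6.268773
  x_3 = 0.519970 - (-0.000001)/(-6.268773) = 0.519969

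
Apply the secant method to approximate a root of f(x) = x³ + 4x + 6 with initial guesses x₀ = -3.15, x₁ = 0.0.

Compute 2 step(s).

f(x) = x³ + 4x + 6
x₀ = -3.15, x₁ = 0.0

Secant formula: x_{n+1} = x_n - f(x_n)(x_n - x_{n-1})/(f(x_n) - f(x_{n-1}))

Iteration 1:
  f(-3.150000) = -37.855875
  f(0.000000) = 6.000000
  x_2 = 0.000000 - 6.000000×(0.000000 - (-3.150000))/(6.000000 - (-37.855875))
       = -0.430957
Iteration 2:
  f(0.000000) = 6.000000
  f(-0.430957) = 4.196133
  x_3 = -0.430957 - 4.196133×(-0.430957 - 0.000000)/(4.196133 - 6.000000)
       = -1.433444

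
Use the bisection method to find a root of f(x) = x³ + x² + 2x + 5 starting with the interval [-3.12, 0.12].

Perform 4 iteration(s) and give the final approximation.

f(x) = x³ + x² + 2x + 5
Initial interval: [-3.12, 0.12]

Iteration 1:
  c_1 = (-3.120000 + 0.120000)/2 = -1.500000
  f(c_1) = f(-1.500000) = 0.875000
  f(a) × f(c) < 0, new interval: [-3.120000, -1.500000]
Iteration 2:
  c_2 = (-3.120000 + (-1.500000))/2 = -2.310000
  f(c_2) = f(-2.310000) = -6.610291
  f(a) × f(c) ≥ 0, new interval: [-2.310000, -1.500000]
Iteration 3:
  c_3 = (-2.310000 + (-1.500000))/2 = -1.905000
  f(c_3) = f(-1.905000) = -2.094268
  f(a) × f(c) ≥ 0, new interval: [-1.905000, -1.500000]
Iteration 4:
  c_4 = (-1.905000 + (-1.500000))/2 = -1.702500
  f(c_4) = f(-1.702500) = -0.441201
  f(a) × f(c) ≥ 0, new interval: [-1.702500, -1.500000]

After 4 iteration(s), the approximation is c_4 = -1.702500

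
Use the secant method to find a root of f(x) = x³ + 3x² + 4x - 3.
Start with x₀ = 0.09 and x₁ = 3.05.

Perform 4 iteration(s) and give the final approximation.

f(x) = x³ + 3x² + 4x - 3
x₀ = 0.09, x₁ = 3.05

Secant formula: x_{n+1} = x_n - f(x_n)(x_n - x_{n-1})/(f(x_n) - f(x_{n-1}))

Iteration 1:
  f(0.090000) = -2.614971
  f(3.050000) = 65.480125
  x_2 = 3.050000 - 65.480125×(3.050000 - 0.090000)/(65.480125 - (-2.614971))
       = 0.203669
Iteration 2:
  f(3.050000) = 65.480125
  f(0.203669) = -2.052431
  x_3 = 0.203669 - (-2.052431)×(0.203669 - 3.050000)/(-2.052431 - 65.480125)
       = 0.290174
Iteration 3:
  f(0.203669) = -2.052431
  f(0.290174) = -1.562268
  x_4 = 0.290174 - (-1.562268)×(0.290174 - 0.203669)/(-1.562268 - (-2.052431))
       = 0.565886
Iteration 4:
  f(0.290174) = -1.562268
  f(0.565886) = 0.405434
  x_5 = 0.565886 - 0.405434×(0.565886 - 0.290174)/(0.405434 - (-1.562268))
       = 0.509077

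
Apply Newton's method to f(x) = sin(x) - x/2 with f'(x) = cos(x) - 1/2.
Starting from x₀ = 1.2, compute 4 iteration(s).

f(x) = sin(x) - x/2
f'(x) = cos(x) - 1/2
x₀ = 1.2

Newton-Raphson formula: x_{n+1} = x_n - f(x_n)/f'(x_n)

Iteration 1:
  f(1.200000) = 0.332039
  f'(1.200000) = -0.137642
  x_1 = 1.200000 - 0.332039/(-0.137642) = 3.612334
Iteration 2:
  f(3.612334) = -2.259714
  f'(3.612334) = -1.391232
  x_2 = 3.612334 - (-2.259714)/(-1.391232) = 1.988080
Iteration 3:
  f(1.988080) = -0.079847
  f'(1.988080) = -0.905279
  x_3 = 1.988080 - (-0.079847)/(-0.905279) = 1.899879
Iteration 4:
  f(1.899879) = -0.003600
  f'(1.899879) = -0.823175
  x_4 = 1.899879 - (-0.003600)/(-0.823175) = 1.895505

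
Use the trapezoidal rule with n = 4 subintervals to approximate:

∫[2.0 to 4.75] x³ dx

f(x) = x³
a = 2.0, b = 4.75, n = 4
h = (b - a)/n = 0.687500

Trapezoidal rule: (h/2)[f(x₀) + 2f(x₁) + 2f(x₂) + ... + f(xₙ)]

x_0 = 2.0000, f(x_0) = 8.000000, coefficient = 1
x_1 = 2.6875, f(x_1) = 19.410889, coefficient = 2
x_2 = 3.3750, f(x_2) = 38.443359, coefficient = 2
x_3 = 4.0625, f(x_3) = 67.047119, coefficient = 2
x_4 = 4.7500, f(x_4) = 107.171875, coefficient = 1

I ≈ (0.687500/2) × 364.974609 = 125.460022
Exact value: 123.266602
Error: 2.193420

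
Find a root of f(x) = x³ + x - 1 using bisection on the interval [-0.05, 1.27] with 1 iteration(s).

f(x) = x³ + x - 1
Initial interval: [-0.05, 1.27]

Iteration 1:
  c_1 = (-0.050000 + 1.270000)/2 = 0.610000
  f(c_1) = f(0.610000) = -0.163019
  f(a) × f(c) ≥ 0, new interval: [0.610000, 1.270000]

After 1 iteration(s), the approximation is c_1 = 0.610000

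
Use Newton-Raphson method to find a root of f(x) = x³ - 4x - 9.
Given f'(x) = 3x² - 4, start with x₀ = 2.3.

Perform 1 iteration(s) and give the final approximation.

f(x) = x³ - 4x - 9
f'(x) = 3x² - 4
x₀ = 2.3

Newton-Raphson formula: x_{n+1} = x_n - f(x_n)/f'(x_n)

Iteration 1:
  f(2.300000) = -6.033000
  f'(2.300000) = 11.870000
  x_1 = 2.300000 - (-6.033000)/11.870000 = 2.808256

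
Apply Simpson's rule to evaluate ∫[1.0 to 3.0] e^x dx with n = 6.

f(x) = e^x
a = 1.0, b = 3.0, n = 6
h = (b - a)/n = 0.333333

Simpson's rule: (h/3)[f(x₀) + 4f(x₁) + 2f(x₂) + ... + f(xₙ)]

x_0 = 1.0000, f(x_0) = 2.718282, coefficient = 1
x_1 = 1.3333, f(x_1) = 3.793668, coefficient = 4
x_2 = 1.6667, f(x_2) = 5.294490, coefficient = 2
x_3 = 2.0000, f(x_3) = 7.389056, coefficient = 4
x_4 = 2.3333, f(x_4) = 10.312259, coefficient = 2
x_5 = 2.6667, f(x_5) = 14.391916, coefficient = 4
x_6 = 3.0000, f(x_6) = 20.085537, coefficient = 1

I ≈ (0.333333/3) × 156.315876 = 17.368431
Exact value: 17.367255
Error: 0.001176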